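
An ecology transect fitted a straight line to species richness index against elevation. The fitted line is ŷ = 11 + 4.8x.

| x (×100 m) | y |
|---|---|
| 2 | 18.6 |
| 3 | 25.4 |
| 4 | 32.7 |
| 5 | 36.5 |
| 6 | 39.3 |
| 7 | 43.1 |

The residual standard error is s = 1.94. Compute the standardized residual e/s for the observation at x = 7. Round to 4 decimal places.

-0.7732

ŷ = 11 + 4.8·7 = 44.6
e = 43.1 − 44.6 = -1.5
e/s = -1.5 / 1.94 = -0.7732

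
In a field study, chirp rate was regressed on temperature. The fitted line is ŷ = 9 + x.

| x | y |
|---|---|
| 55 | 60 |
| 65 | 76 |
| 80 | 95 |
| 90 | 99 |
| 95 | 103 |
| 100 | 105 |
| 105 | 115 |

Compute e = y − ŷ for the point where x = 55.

e = -4

ŷ = 9 + 55 = 64
e = 60 − 64 = -4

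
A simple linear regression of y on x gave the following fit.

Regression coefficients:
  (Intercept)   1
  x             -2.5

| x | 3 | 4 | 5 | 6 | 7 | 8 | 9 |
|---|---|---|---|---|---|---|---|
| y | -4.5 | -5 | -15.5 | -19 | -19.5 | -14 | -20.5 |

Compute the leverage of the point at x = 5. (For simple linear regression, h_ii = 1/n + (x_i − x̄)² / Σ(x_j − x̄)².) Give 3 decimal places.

x̄ = (3 + 4 + 5 + 6 + 7 + 8 + 9)/7 = 6
Σ(x − x̄)² = 9 + 4 + 1 + 0 + 1 + 4 + 9 = 28
h = 1/7 + (-1)²/28 = 0.142857 + 0.0357143 = 0.179

h = 0.179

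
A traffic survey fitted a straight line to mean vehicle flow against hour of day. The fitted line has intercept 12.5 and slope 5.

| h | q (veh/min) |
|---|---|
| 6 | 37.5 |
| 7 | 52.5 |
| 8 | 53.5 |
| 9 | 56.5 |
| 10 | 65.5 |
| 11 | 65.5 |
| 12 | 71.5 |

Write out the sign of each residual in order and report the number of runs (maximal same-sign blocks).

5 runs

h=6: q̂ = 12.5 + 5·6 = 42.5; r = 37.5 − 42.5 = -5
h=7: q̂ = 12.5 + 5·7 = 47.5; r = 52.5 − 47.5 = 5
h=8: q̂ = 12.5 + 5·8 = 52.5; r = 53.5 − 52.5 = 1
h=9: q̂ = 12.5 + 5·9 = 57.5; r = 56.5 − 57.5 = -1
h=10: q̂ = 12.5 + 5·10 = 62.5; r = 65.5 − 62.5 = 3
h=11: q̂ = 12.5 + 5·11 = 67.5; r = 65.5 − 67.5 = -2
h=12: q̂ = 12.5 + 5·12 = 72.5; r = 71.5 − 72.5 = -1
Signs: − + + − + − −
Runs: −×1, +×2, −×1, +×1, −×2 → 5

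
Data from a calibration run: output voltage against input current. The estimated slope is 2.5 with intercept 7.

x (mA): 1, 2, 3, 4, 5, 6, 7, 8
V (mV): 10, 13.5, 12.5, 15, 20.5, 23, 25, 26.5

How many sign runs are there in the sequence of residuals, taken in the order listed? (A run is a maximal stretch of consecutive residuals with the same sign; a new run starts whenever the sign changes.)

x=1: ŷ = 7 + 2.5·1 = 9.5; e = 10 − 9.5 = 0.5
x=2: ŷ = 7 + 2.5·2 = 12; e = 13.5 − 12 = 1.5
x=3: ŷ = 7 + 2.5·3 = 14.5; e = 12.5 − 14.5 = -2
x=4: ŷ = 7 + 2.5·4 = 17; e = 15 − 17 = -2
x=5: ŷ = 7 + 2.5·5 = 19.5; e = 20.5 − 19.5 = 1
x=6: ŷ = 7 + 2.5·6 = 22; e = 23 − 22 = 1
x=7: ŷ = 7 + 2.5·7 = 24.5; e = 25 − 24.5 = 0.5
x=8: ŷ = 7 + 2.5·8 = 27; e = 26.5 − 27 = -0.5
Signs: + + − − + + + −
Runs: +×2, −×2, +×3, −×1 → 4

4 runs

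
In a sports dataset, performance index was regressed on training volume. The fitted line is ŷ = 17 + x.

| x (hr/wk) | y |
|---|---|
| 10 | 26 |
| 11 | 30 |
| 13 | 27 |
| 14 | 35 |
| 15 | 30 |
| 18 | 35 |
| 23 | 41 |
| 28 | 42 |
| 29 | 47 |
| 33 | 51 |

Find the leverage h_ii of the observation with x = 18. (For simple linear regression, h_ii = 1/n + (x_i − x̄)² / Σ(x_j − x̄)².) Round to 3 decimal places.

x̄ = (10 + 11 + 13 + 14 + 15 + 18 + 23 + 28 + 29 + 33)/10 = 19.4
Σ(x − x̄)² = 88.36 + 70.56 + 40.96 + 29.16 + 19.36 + 1.96 + 12.96 + 73.96 + 92.16 + 184.96 = 614.4
h = 1/10 + (-1.4)²/614.4 = 0.1 + 0.0031901 = 0.103

h = 0.103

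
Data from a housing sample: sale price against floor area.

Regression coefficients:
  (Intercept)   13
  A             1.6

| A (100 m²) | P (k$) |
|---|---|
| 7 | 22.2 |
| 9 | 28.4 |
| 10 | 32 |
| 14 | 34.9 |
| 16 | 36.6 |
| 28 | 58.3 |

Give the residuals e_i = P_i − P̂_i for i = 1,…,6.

-2, 1, 3, -0.5, -2, 0.5

A=7: P̂ = 13 + 1.6·7 = 24.2; e = 22.2 − 24.2 = -2
A=9: P̂ = 13 + 1.6·9 = 27.4; e = 28.4 − 27.4 = 1
A=10: P̂ = 13 + 1.6·10 = 29; e = 32 − 29 = 3
A=14: P̂ = 13 + 1.6·14 = 35.4; e = 34.9 − 35.4 = -0.5
A=16: P̂ = 13 + 1.6·16 = 38.6; e = 36.6 − 38.6 = -2
A=28: P̂ = 13 + 1.6·28 = 57.8; e = 58.3 − 57.8 = 0.5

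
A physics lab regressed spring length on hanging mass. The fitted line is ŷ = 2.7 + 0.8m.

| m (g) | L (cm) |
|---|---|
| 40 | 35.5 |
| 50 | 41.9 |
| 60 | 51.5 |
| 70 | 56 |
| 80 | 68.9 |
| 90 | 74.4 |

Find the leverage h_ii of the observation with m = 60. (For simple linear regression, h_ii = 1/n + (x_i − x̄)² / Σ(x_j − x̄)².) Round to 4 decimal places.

h = 0.1810

m̄ = (40 + 50 + 60 + 70 + 80 + 90)/6 = 65
Σ(m − m̄)² = 625 + 225 + 25 + 25 + 225 + 625 = 1750
h = 1/6 + (-5)²/1750 = 0.166667 + 0.0142857 = 0.1810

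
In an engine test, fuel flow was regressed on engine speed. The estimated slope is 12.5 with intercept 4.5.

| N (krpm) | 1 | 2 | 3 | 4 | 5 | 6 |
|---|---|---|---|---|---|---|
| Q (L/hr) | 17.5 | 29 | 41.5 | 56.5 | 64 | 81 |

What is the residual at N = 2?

ŷ = 4.5 + 12.5·2 = 29.5
e = 29 − 29.5 = -0.5

e = -0.5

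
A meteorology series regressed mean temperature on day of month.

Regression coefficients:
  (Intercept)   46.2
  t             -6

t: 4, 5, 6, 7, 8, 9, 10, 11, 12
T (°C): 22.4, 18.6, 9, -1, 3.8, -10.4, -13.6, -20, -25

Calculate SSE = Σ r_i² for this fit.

SSE = 73.12

t=4: ŷ = 46.2 − 6·4 = 22.2; r = 22.4 − 22.2 = 0.2
t=5: ŷ = 46.2 − 6·5 = 16.2; r = 18.6 − 16.2 = 2.4
t=6: ŷ = 46.2 − 6·6 = 10.2; r = 9 − 10.2 = -1.2
t=7: ŷ = 46.2 − 6·7 = 4.2; r = -1 − 4.2 = -5.2
t=8: ŷ = 46.2 − 6·8 = -1.8; r = 3.8 − (-1.8) = 5.6
t=9: ŷ = 46.2 − 6·9 = -7.8; r = -10.4 − (-7.8) = -2.6
t=10: ŷ = 46.2 − 6·10 = -13.8; r = -13.6 − (-13.8) = 0.2
t=11: ŷ = 46.2 − 6·11 = -19.8; r = -20 − (-19.8) = -0.2
t=12: ŷ = 46.2 − 6·12 = -25.8; r = -25 − (-25.8) = 0.8
SSE = 0.04 + 5.76 + 1.44 + 27.04 + 31.36 + 6.76 + 0.04 + 0.04 + 0.64 = 73.12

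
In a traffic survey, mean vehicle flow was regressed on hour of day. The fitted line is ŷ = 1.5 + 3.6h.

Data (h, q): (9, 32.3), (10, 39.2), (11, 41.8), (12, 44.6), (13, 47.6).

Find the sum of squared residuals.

SSE = 6.44

h=9: ŷ = 1.5 + 3.6·9 = 33.9; r = 32.3 − 33.9 = -1.6
h=10: ŷ = 1.5 + 3.6·10 = 37.5; r = 39.2 − 37.5 = 1.7
h=11: ŷ = 1.5 + 3.6·11 = 41.1; r = 41.8 − 41.1 = 0.7
h=12: ŷ = 1.5 + 3.6·12 = 44.7; r = 44.6 − 44.7 = -0.1
h=13: ŷ = 1.5 + 3.6·13 = 48.3; r = 47.6 − 48.3 = -0.7
SSE = 2.56 + 2.89 + 0.49 + 0.01 + 0.49 = 6.44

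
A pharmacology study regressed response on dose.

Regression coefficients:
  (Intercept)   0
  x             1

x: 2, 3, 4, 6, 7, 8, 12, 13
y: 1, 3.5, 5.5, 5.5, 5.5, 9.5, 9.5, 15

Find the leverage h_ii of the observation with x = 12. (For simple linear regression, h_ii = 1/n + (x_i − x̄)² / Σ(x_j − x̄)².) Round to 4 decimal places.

x̄ = (2 + 3 + 4 + 6 + 7 + 8 + 12 + 13)/8 = 6.875
Σ(x − x̄)² = 23.7656 + 15.0156 + 8.26562 + 0.765625 + 0.015625 + 1.26562 + 26.2656 + 37.5156 = 112.875
h = 1/8 + (5.125)²/112.875 = 0.125 + 0.232697 = 0.3577

h = 0.3577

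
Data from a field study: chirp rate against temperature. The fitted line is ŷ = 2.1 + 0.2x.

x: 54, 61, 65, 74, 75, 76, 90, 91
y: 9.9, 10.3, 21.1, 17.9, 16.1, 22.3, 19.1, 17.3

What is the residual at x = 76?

r = 5

ŷ = 2.1 + 0.2·76 = 17.3
r = 22.3 − 17.3 = 5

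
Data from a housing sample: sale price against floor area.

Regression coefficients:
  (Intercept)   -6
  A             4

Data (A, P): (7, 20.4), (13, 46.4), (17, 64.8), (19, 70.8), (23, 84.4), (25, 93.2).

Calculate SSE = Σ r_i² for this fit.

A=7: P̂ = -6 + 4·7 = 22; r = 20.4 − 22 = -1.6
A=13: P̂ = -6 + 4·13 = 46; r = 46.4 − 46 = 0.4
A=17: P̂ = -6 + 4·17 = 62; r = 64.8 − 62 = 2.8
A=19: P̂ = -6 + 4·19 = 70; r = 70.8 − 70 = 0.8
A=23: P̂ = -6 + 4·23 = 86; r = 84.4 − 86 = -1.6
A=25: P̂ = -6 + 4·25 = 94; r = 93.2 − 94 = -0.8
SSE = 2.56 + 0.16 + 7.84 + 0.64 + 2.56 + 0.64 = 14.4

SSE = 14.4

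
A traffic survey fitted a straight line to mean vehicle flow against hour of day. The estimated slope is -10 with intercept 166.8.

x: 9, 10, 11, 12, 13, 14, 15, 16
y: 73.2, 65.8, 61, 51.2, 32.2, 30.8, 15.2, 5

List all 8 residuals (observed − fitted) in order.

-3.6, -1, 4.2, 4.4, -4.6, 4, -1.6, -1.8

x=9: ŷ = 166.8 − 10·9 = 76.8; e = 73.2 − 76.8 = -3.6
x=10: ŷ = 166.8 − 10·10 = 66.8; e = 65.8 − 66.8 = -1
x=11: ŷ = 166.8 − 10·11 = 56.8; e = 61 − 56.8 = 4.2
x=12: ŷ = 166.8 − 10·12 = 46.8; e = 51.2 − 46.8 = 4.4
x=13: ŷ = 166.8 − 10·13 = 36.8; e = 32.2 − 36.8 = -4.6
x=14: ŷ = 166.8 − 10·14 = 26.8; e = 30.8 − 26.8 = 4
x=15: ŷ = 166.8 − 10·15 = 16.8; e = 15.2 − 16.8 = -1.6
x=16: ŷ = 166.8 − 10·16 = 6.8; e = 5 − 6.8 = -1.8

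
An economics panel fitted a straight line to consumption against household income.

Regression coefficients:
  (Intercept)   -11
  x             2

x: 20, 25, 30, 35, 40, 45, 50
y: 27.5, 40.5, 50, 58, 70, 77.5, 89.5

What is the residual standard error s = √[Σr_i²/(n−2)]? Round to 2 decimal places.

x=20: ŷ = -11 + 2·20 = 29; r = 27.5 − 29 = -1.5
x=25: ŷ = -11 + 2·25 = 39; r = 40.5 − 39 = 1.5
x=30: ŷ = -11 + 2·30 = 49; r = 50 − 49 = 1
x=35: ŷ = -11 + 2·35 = 59; r = 58 − 59 = -1
x=40: ŷ = -11 + 2·40 = 69; r = 70 − 69 = 1
x=45: ŷ = -11 + 2·45 = 79; r = 77.5 − 79 = -1.5
x=50: ŷ = -11 + 2·50 = 89; r = 89.5 − 89 = 0.5
SSE = 2.25 + 2.25 + 1 + 1 + 1 + 2.25 + 0.25 = 10
s = √(10/5) = √2 ≈ 1.41

s = 1.41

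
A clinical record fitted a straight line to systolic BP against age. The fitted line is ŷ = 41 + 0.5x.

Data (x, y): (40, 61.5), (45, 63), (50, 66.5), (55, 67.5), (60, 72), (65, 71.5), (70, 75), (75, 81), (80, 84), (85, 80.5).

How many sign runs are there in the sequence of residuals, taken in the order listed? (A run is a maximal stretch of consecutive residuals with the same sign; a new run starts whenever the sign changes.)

8 runs

x=40: ŷ = 41 + 0.5·40 = 61; r = 61.5 − 61 = 0.5
x=45: ŷ = 41 + 0.5·45 = 63.5; r = 63 − 63.5 = -0.5
x=50: ŷ = 41 + 0.5·50 = 66; r = 66.5 − 66 = 0.5
x=55: ŷ = 41 + 0.5·55 = 68.5; r = 67.5 − 68.5 = -1
x=60: ŷ = 41 + 0.5·60 = 71; r = 72 − 71 = 1
x=65: ŷ = 41 + 0.5·65 = 73.5; r = 71.5 − 73.5 = -2
x=70: ŷ = 41 + 0.5·70 = 76; r = 75 − 76 = -1
x=75: ŷ = 41 + 0.5·75 = 78.5; r = 81 − 78.5 = 2.5
x=80: ŷ = 41 + 0.5·80 = 81; r = 84 − 81 = 3
x=85: ŷ = 41 + 0.5·85 = 83.5; r = 80.5 − 83.5 = -3
Signs: + − + − + − − + + −
Runs: +×1, −×1, +×1, −×1, +×1, −×2, +×2, −×1 → 8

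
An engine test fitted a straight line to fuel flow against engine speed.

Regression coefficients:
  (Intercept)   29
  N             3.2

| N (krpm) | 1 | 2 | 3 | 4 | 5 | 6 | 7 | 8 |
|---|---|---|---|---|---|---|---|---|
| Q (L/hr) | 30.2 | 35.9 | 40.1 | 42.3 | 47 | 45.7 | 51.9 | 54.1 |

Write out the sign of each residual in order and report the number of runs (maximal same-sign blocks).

N=1: ŷ = 29 + 3.2·1 = 32.2; r = 30.2 − 32.2 = -2
N=2: ŷ = 29 + 3.2·2 = 35.4; r = 35.9 − 35.4 = 0.5
N=3: ŷ = 29 + 3.2·3 = 38.6; r = 40.1 − 38.6 = 1.5
N=4: ŷ = 29 + 3.2·4 = 41.8; r = 42.3 − 41.8 = 0.5
N=5: ŷ = 29 + 3.2·5 = 45; r = 47 − 45 = 2
N=6: ŷ = 29 + 3.2·6 = 48.2; r = 45.7 − 48.2 = -2.5
N=7: ŷ = 29 + 3.2·7 = 51.4; r = 51.9 − 51.4 = 0.5
N=8: ŷ = 29 + 3.2·8 = 54.6; r = 54.1 − 54.6 = -0.5
Signs: − + + + + − + −
Runs: −×1, +×4, −×1, +×1, −×1 → 5

5 runs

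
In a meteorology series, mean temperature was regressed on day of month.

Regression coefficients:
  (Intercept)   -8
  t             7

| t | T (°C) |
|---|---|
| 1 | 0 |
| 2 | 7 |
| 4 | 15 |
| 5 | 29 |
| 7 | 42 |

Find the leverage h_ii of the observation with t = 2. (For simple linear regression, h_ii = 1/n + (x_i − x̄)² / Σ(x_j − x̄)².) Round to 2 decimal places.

h = 0.34

t̄ = (1 + 2 + 4 + 5 + 7)/5 = 3.8
Σ(t − t̄)² = 7.84 + 3.24 + 0.04 + 1.44 + 10.24 = 22.8
h = 1/5 + (-1.8)²/22.8 = 0.2 + 0.142105 = 0.34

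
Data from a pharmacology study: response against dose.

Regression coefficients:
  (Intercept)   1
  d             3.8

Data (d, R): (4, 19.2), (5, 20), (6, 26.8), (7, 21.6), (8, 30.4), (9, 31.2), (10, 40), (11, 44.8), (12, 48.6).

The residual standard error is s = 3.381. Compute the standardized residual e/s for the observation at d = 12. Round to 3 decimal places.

ŷ = 1 + 3.8·12 = 46.6
e = 48.6 − 46.6 = 2
e/s = 2 / 3.381 = 0.592

0.592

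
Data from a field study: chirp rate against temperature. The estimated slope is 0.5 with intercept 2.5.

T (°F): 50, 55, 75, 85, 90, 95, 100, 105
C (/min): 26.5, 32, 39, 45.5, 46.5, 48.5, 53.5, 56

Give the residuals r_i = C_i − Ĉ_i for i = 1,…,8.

-1, 2, -1, 0.5, -1, -1.5, 1, 1

T=50: Ĉ = 2.5 + 0.5·50 = 27.5; r = 26.5 − 27.5 = -1
T=55: Ĉ = 2.5 + 0.5·55 = 30; r = 32 − 30 = 2
T=75: Ĉ = 2.5 + 0.5·75 = 40; r = 39 − 40 = -1
T=85: Ĉ = 2.5 + 0.5·85 = 45; r = 45.5 − 45 = 0.5
T=90: Ĉ = 2.5 + 0.5·90 = 47.5; r = 46.5 − 47.5 = -1
T=95: Ĉ = 2.5 + 0.5·95 = 50; r = 48.5 − 50 = -1.5
T=100: Ĉ = 2.5 + 0.5·100 = 52.5; r = 53.5 − 52.5 = 1
T=105: Ĉ = 2.5 + 0.5·105 = 55; r = 56 − 55 = 1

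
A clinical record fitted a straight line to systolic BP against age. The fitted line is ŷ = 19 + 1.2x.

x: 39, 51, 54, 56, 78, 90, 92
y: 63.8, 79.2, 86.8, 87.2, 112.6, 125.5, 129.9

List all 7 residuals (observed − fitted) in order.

-2, -1, 3, 1, 0, -1.5, 0.5

x=39: ŷ = 19 + 1.2·39 = 65.8; e = 63.8 − 65.8 = -2
x=51: ŷ = 19 + 1.2·51 = 80.2; e = 79.2 − 80.2 = -1
x=54: ŷ = 19 + 1.2·54 = 83.8; e = 86.8 − 83.8 = 3
x=56: ŷ = 19 + 1.2·56 = 86.2; e = 87.2 − 86.2 = 1
x=78: ŷ = 19 + 1.2·78 = 112.6; e = 112.6 − 112.6 = 0
x=90: ŷ = 19 + 1.2·90 = 127; e = 125.5 − 127 = -1.5
x=92: ŷ = 19 + 1.2·92 = 129.4; e = 129.9 − 129.4 = 0.5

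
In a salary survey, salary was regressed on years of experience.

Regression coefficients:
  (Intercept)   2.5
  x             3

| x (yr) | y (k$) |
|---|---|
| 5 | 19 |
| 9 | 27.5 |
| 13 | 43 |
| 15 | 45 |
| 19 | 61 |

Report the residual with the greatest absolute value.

e = -2.5

x=5: ŷ = 2.5 + 3·5 = 17.5; e = 19 − 17.5 = 1.5
x=9: ŷ = 2.5 + 3·9 = 29.5; e = 27.5 − 29.5 = -2
x=13: ŷ = 2.5 + 3·13 = 41.5; e = 43 − 41.5 = 1.5
x=15: ŷ = 2.5 + 3·15 = 47.5; e = 45 − 47.5 = -2.5
x=19: ŷ = 2.5 + 3·19 = 59.5; e = 61 − 59.5 = 1.5
Largest |e| is 2.5 at x = 15, residual -2.5.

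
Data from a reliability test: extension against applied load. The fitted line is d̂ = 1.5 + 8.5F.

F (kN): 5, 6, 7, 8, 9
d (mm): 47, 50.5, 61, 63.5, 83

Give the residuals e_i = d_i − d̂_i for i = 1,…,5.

3, -2, 0, -6, 5

F=5: d̂ = 1.5 + 8.5·5 = 44; e = 47 − 44 = 3
F=6: d̂ = 1.5 + 8.5·6 = 52.5; e = 50.5 − 52.5 = -2
F=7: d̂ = 1.5 + 8.5·7 = 61; e = 61 − 61 = 0
F=8: d̂ = 1.5 + 8.5·8 = 69.5; e = 63.5 − 69.5 = -6
F=9: d̂ = 1.5 + 8.5·9 = 78; e = 83 − 78 = 5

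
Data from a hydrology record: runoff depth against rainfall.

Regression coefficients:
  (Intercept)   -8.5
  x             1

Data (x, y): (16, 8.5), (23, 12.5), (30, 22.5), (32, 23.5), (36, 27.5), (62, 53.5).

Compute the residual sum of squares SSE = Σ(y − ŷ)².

x=16: ŷ = -8.5 + 16 = 7.5; e = 8.5 − 7.5 = 1
x=23: ŷ = -8.5 + 23 = 14.5; e = 12.5 − 14.5 = -2
x=30: ŷ = -8.5 + 30 = 21.5; e = 22.5 − 21.5 = 1
x=32: ŷ = -8.5 + 32 = 23.5; e = 23.5 − 23.5 = 0
x=36: ŷ = -8.5 + 36 = 27.5; e = 27.5 − 27.5 = 0
x=62: ŷ = -8.5 + 62 = 53.5; e = 53.5 − 53.5 = 0
SSE = 1 + 4 + 1 + 0 + 0 + 0 = 6

SSE = 6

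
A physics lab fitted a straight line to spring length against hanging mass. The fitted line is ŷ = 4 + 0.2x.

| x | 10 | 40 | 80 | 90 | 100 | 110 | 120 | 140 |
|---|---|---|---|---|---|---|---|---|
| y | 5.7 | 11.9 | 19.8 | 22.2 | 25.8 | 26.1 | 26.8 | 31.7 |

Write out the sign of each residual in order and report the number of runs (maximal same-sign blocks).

x=10: ŷ = 4 + 0.2·10 = 6; e = 5.7 − 6 = -0.3
x=40: ŷ = 4 + 0.2·40 = 12; e = 11.9 − 12 = -0.1
x=80: ŷ = 4 + 0.2·80 = 20; e = 19.8 − 20 = -0.2
x=90: ŷ = 4 + 0.2·90 = 22; e = 22.2 − 22 = 0.2
x=100: ŷ = 4 + 0.2·100 = 24; e = 25.8 − 24 = 1.8
x=110: ŷ = 4 + 0.2·110 = 26; e = 26.1 − 26 = 0.1
x=120: ŷ = 4 + 0.2·120 = 28; e = 26.8 − 28 = -1.2
x=140: ŷ = 4 + 0.2·140 = 32; e = 31.7 − 32 = -0.3
Signs: − − − + + + − −
Runs: −×3, +×3, −×2 → 3

3 runs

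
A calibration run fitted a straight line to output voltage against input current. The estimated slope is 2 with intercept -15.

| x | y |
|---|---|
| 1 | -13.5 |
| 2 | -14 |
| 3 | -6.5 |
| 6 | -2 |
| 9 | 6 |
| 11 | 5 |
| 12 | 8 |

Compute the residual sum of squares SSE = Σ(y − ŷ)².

SSE = 30.5

x=1: ŷ = -15 + 2·1 = -13; r = -13.5 − (-13) = -0.5
x=2: ŷ = -15 + 2·2 = -11; r = -14 − (-11) = -3
x=3: ŷ = -15 + 2·3 = -9; r = -6.5 − (-9) = 2.5
x=6: ŷ = -15 + 2·6 = -3; r = -2 − (-3) = 1
x=9: ŷ = -15 + 2·9 = 3; r = 6 − 3 = 3
x=11: ŷ = -15 + 2·11 = 7; r = 5 − 7 = -2
x=12: ŷ = -15 + 2·12 = 9; r = 8 − 9 = -1
SSE = 0.25 + 9 + 6.25 + 1 + 9 + 4 + 1 = 30.5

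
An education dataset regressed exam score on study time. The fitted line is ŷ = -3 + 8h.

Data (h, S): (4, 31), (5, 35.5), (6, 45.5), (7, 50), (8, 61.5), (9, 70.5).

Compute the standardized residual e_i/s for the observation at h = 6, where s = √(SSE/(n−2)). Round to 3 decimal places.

0.236

h=4: ŷ = -3 + 8·4 = 29; e = 31 − 29 = 2
h=5: ŷ = -3 + 8·5 = 37; e = 35.5 − 37 = -1.5
h=6: ŷ = -3 + 8·6 = 45; e = 45.5 − 45 = 0.5
h=7: ŷ = -3 + 8·7 = 53; e = 50 − 53 = -3
h=8: ŷ = -3 + 8·8 = 61; e = 61.5 − 61 = 0.5
h=9: ŷ = -3 + 8·9 = 69; e = 70.5 − 69 = 1.5
SSE = 4 + 2.25 + 0.25 + 9 + 0.25 + 2.25 = 18
s = √(18/4) = 2.12132
e/s = 0.5 / 2.12132 = 0.236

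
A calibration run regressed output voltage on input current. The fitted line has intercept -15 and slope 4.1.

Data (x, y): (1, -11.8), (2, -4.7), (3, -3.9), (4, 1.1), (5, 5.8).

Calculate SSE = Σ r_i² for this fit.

x=1: ŷ = -15 + 4.1·1 = -10.9; r = -11.8 − (-10.9) = -0.9
x=2: ŷ = -15 + 4.1·2 = -6.8; r = -4.7 − (-6.8) = 2.1
x=3: ŷ = -15 + 4.1·3 = -2.7; r = -3.9 − (-2.7) = -1.2
x=4: ŷ = -15 + 4.1·4 = 1.4; r = 1.1 − 1.4 = -0.3
x=5: ŷ = -15 + 4.1·5 = 5.5; r = 5.8 − 5.5 = 0.3
SSE = 0.81 + 4.41 + 1.44 + 0.09 + 0.09 = 6.84

SSE = 6.84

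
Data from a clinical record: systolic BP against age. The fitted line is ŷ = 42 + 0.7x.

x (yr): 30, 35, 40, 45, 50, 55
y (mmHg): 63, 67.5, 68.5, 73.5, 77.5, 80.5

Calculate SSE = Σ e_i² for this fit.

SSE = 3.5

x=30: ŷ = 42 + 0.7·30 = 63; e = 63 − 63 = 0
x=35: ŷ = 42 + 0.7·35 = 66.5; e = 67.5 − 66.5 = 1
x=40: ŷ = 42 + 0.7·40 = 70; e = 68.5 − 70 = -1.5
x=45: ŷ = 42 + 0.7·45 = 73.5; e = 73.5 − 73.5 = 0
x=50: ŷ = 42 + 0.7·50 = 77; e = 77.5 − 77 = 0.5
x=55: ŷ = 42 + 0.7·55 = 80.5; e = 80.5 − 80.5 = 0
SSE = 0 + 1 + 2.25 + 0 + 0.25 + 0 = 3.5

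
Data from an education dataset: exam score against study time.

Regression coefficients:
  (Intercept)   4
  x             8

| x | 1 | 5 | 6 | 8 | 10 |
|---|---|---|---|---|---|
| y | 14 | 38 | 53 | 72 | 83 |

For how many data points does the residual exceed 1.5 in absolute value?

x=1: ŷ = 4 + 8·1 = 12; e = 14 − 12 = 2
x=5: ŷ = 4 + 8·5 = 44; e = 38 − 44 = -6
x=6: ŷ = 4 + 8·6 = 52; e = 53 − 52 = 1
x=8: ŷ = 4 + 8·8 = 68; e = 72 − 68 = 4
x=10: ŷ = 4 + 8·10 = 84; e = 83 − 84 = -1
|e| > 1.5: x=1 (|e|=2), x=5 (|e|=6), x=8 (|e|=4) → 3

3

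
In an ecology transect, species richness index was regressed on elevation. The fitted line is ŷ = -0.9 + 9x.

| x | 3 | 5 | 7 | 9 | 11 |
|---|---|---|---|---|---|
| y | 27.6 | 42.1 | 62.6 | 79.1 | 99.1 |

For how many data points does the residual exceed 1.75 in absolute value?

1

x=3: ŷ = -0.9 + 9·3 = 26.1; e = 27.6 − 26.1 = 1.5
x=5: ŷ = -0.9 + 9·5 = 44.1; e = 42.1 − 44.1 = -2
x=7: ŷ = -0.9 + 9·7 = 62.1; e = 62.6 − 62.1 = 0.5
x=9: ŷ = -0.9 + 9·9 = 80.1; e = 79.1 − 80.1 = -1
x=11: ŷ = -0.9 + 9·11 = 98.1; e = 99.1 − 98.1 = 1
|e| > 1.75: x=5 (|e|=2) → 1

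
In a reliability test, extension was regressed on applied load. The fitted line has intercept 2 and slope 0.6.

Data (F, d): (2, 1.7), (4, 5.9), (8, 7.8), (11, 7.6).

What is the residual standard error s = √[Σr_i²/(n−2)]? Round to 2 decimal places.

s = 1.80

F=2: ŷ = 2 + 0.6·2 = 3.2; r = 1.7 − 3.2 = -1.5
F=4: ŷ = 2 + 0.6·4 = 4.4; r = 5.9 − 4.4 = 1.5
F=8: ŷ = 2 + 0.6·8 = 6.8; r = 7.8 − 6.8 = 1
F=11: ŷ = 2 + 0.6·11 = 8.6; r = 7.6 − 8.6 = -1
SSE = 2.25 + 2.25 + 1 + 1 = 6.5
s = √(6.5/2) = √3.25 ≈ 1.80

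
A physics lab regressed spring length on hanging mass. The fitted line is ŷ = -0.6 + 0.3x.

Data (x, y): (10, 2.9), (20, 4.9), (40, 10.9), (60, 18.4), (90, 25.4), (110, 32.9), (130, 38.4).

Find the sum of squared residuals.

SSE = 3

x=10: ŷ = -0.6 + 0.3·10 = 2.4; e = 2.9 − 2.4 = 0.5
x=20: ŷ = -0.6 + 0.3·20 = 5.4; e = 4.9 − 5.4 = -0.5
x=40: ŷ = -0.6 + 0.3·40 = 11.4; e = 10.9 − 11.4 = -0.5
x=60: ŷ = -0.6 + 0.3·60 = 17.4; e = 18.4 − 17.4 = 1
x=90: ŷ = -0.6 + 0.3·90 = 26.4; e = 25.4 − 26.4 = -1
x=110: ŷ = -0.6 + 0.3·110 = 32.4; e = 32.9 − 32.4 = 0.5
x=130: ŷ = -0.6 + 0.3·130 = 38.4; e = 38.4 − 38.4 = 0
SSE = 0.25 + 0.25 + 0.25 + 1 + 1 + 0.25 + 0 = 3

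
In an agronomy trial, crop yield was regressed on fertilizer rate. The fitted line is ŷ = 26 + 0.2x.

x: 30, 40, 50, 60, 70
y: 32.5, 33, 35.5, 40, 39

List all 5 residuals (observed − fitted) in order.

x=30: ŷ = 26 + 0.2·30 = 32; r = 32.5 − 32 = 0.5
x=40: ŷ = 26 + 0.2·40 = 34; r = 33 − 34 = -1
x=50: ŷ = 26 + 0.2·50 = 36; r = 35.5 − 36 = -0.5
x=60: ŷ = 26 + 0.2·60 = 38; r = 40 − 38 = 2
x=70: ŷ = 26 + 0.2·70 = 40; r = 39 − 40 = -1

0.5, -1, -0.5, 2, -1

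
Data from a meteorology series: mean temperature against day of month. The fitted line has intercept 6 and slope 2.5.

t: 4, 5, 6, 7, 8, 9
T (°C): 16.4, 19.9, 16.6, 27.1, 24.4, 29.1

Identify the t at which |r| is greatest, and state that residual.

t = 6, r = -4.4

t=4: T̂ = 6 + 2.5·4 = 16; r = 16.4 − 16 = 0.4
t=5: T̂ = 6 + 2.5·5 = 18.5; r = 19.9 − 18.5 = 1.4
t=6: T̂ = 6 + 2.5·6 = 21; r = 16.6 − 21 = -4.4
t=7: T̂ = 6 + 2.5·7 = 23.5; r = 27.1 − 23.5 = 3.6
t=8: T̂ = 6 + 2.5·8 = 26; r = 24.4 − 26 = -1.6
t=9: T̂ = 6 + 2.5·9 = 28.5; r = 29.1 − 28.5 = 0.6
Largest |r| is 4.4 at t = 6, residual -4.4.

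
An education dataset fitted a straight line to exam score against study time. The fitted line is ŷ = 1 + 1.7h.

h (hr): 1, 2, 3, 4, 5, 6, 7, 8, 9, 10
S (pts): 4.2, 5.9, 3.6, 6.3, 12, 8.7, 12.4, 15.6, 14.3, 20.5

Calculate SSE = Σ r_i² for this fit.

h=1: ŷ = 1 + 1.7·1 = 2.7; r = 4.2 − 2.7 = 1.5
h=2: ŷ = 1 + 1.7·2 = 4.4; r = 5.9 − 4.4 = 1.5
h=3: ŷ = 1 + 1.7·3 = 6.1; r = 3.6 − 6.1 = -2.5
h=4: ŷ = 1 + 1.7·4 = 7.8; r = 6.3 − 7.8 = -1.5
h=5: ŷ = 1 + 1.7·5 = 9.5; r = 12 − 9.5 = 2.5
h=6: ŷ = 1 + 1.7·6 = 11.2; r = 8.7 − 11.2 = -2.5
h=7: ŷ = 1 + 1.7·7 = 12.9; r = 12.4 − 12.9 = -0.5
h=8: ŷ = 1 + 1.7·8 = 14.6; r = 15.6 − 14.6 = 1
h=9: ŷ = 1 + 1.7·9 = 16.3; r = 14.3 − 16.3 = -2
h=10: ŷ = 1 + 1.7·10 = 18; r = 20.5 − 18 = 2.5
SSE = 2.25 + 2.25 + 6.25 + 2.25 + 6.25 + 6.25 + 0.25 + 1 + 4 + 6.25 = 37

SSE = 37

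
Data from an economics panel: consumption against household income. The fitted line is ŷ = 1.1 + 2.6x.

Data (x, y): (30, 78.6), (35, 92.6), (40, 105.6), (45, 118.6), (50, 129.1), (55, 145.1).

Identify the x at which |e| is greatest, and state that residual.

x=30: ŷ = 1.1 + 2.6·30 = 79.1; e = 78.6 − 79.1 = -0.5
x=35: ŷ = 1.1 + 2.6·35 = 92.1; e = 92.6 − 92.1 = 0.5
x=40: ŷ = 1.1 + 2.6·40 = 105.1; e = 105.6 − 105.1 = 0.5
x=45: ŷ = 1.1 + 2.6·45 = 118.1; e = 118.6 − 118.1 = 0.5
x=50: ŷ = 1.1 + 2.6·50 = 131.1; e = 129.1 − 131.1 = -2
x=55: ŷ = 1.1 + 2.6·55 = 144.1; e = 145.1 − 144.1 = 1
Largest |e| is 2 at x = 50, residual -2.

x = 50, e = -2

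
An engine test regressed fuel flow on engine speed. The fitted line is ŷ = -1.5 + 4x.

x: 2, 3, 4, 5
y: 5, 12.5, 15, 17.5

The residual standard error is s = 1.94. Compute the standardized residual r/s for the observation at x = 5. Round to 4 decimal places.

-0.5155

ŷ = -1.5 + 4·5 = 18.5
r = 17.5 − 18.5 = -1
r/s = -1 / 1.94 = -0.5155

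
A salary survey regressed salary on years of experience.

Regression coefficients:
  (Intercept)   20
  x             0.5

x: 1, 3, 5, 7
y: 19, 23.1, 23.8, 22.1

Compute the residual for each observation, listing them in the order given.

x=1: ŷ = 20 + 0.5·1 = 20.5; r = 19 − 20.5 = -1.5
x=3: ŷ = 20 + 0.5·3 = 21.5; r = 23.1 − 21.5 = 1.6
x=5: ŷ = 20 + 0.5·5 = 22.5; r = 23.8 − 22.5 = 1.3
x=7: ŷ = 20 + 0.5·7 = 23.5; r = 22.1 − 23.5 = -1.4

-1.5, 1.6, 1.3, -1.4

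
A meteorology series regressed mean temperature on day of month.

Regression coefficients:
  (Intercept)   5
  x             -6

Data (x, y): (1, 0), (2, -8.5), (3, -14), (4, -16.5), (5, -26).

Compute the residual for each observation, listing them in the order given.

x=1: ŷ = 5 − 6·1 = -1; e = 0 − (-1) = 1
x=2: ŷ = 5 − 6·2 = -7; e = -8.5 − (-7) = -1.5
x=3: ŷ = 5 − 6·3 = -13; e = -14 − (-13) = -1
x=4: ŷ = 5 − 6·4 = -19; e = -16.5 − (-19) = 2.5
x=5: ŷ = 5 − 6·5 = -25; e = -26 − (-25) = -1

1, -1.5, -1, 2.5, -1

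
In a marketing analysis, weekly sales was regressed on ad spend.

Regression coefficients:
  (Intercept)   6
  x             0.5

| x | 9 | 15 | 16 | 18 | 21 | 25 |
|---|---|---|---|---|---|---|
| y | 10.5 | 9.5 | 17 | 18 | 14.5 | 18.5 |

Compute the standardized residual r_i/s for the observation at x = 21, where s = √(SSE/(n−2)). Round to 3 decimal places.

x=9: ŷ = 6 + 0.5·9 = 10.5; r = 10.5 − 10.5 = 0
x=15: ŷ = 6 + 0.5·15 = 13.5; r = 9.5 − 13.5 = -4
x=16: ŷ = 6 + 0.5·16 = 14; r = 17 − 14 = 3
x=18: ŷ = 6 + 0.5·18 = 15; r = 18 − 15 = 3
x=21: ŷ = 6 + 0.5·21 = 16.5; r = 14.5 − 16.5 = -2
x=25: ŷ = 6 + 0.5·25 = 18.5; r = 18.5 − 18.5 = 0
SSE = 0 + 16 + 9 + 9 + 4 + 0 = 38
s = √(38/4) = 3.08221
r/s = -2 / 3.08221 = -0.649

-0.649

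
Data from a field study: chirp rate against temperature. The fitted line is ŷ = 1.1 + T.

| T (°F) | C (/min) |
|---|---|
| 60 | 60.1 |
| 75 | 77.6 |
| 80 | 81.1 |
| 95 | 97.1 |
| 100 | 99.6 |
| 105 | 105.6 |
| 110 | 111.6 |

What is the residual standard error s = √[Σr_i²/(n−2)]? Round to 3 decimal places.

s = 1.183

T=60: ŷ = 1.1 + 60 = 61.1; r = 60.1 − 61.1 = -1
T=75: ŷ = 1.1 + 75 = 76.1; r = 77.6 − 76.1 = 1.5
T=80: ŷ = 1.1 + 80 = 81.1; r = 81.1 − 81.1 = 0
T=95: ŷ = 1.1 + 95 = 96.1; r = 97.1 − 96.1 = 1
T=100: ŷ = 1.1 + 100 = 101.1; r = 99.6 − 101.1 = -1.5
T=105: ŷ = 1.1 + 105 = 106.1; r = 105.6 − 106.1 = -0.5
T=110: ŷ = 1.1 + 110 = 111.1; r = 111.6 − 111.1 = 0.5
SSE = 1 + 2.25 + 0 + 1 + 2.25 + 0.25 + 0.25 = 7
s = √(7/5) = √1.4 ≈ 1.183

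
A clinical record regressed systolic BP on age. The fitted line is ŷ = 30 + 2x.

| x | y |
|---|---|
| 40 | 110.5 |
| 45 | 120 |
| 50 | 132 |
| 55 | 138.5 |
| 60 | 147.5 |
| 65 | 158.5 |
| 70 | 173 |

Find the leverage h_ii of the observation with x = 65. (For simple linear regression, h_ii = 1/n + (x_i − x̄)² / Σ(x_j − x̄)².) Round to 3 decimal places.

h = 0.286

x̄ = (40 + 45 + 50 + 55 + 60 + 65 + 70)/7 = 55
Σ(x − x̄)² = 225 + 100 + 25 + 0 + 25 + 100 + 225 = 700
h = 1/7 + (10)²/700 = 0.142857 + 0.142857 = 0.286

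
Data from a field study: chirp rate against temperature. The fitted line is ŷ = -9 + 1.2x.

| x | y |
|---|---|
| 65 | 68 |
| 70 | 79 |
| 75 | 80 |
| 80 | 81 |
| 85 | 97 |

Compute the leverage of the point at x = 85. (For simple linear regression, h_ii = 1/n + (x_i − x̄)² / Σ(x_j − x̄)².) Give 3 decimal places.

h = 0.600

x̄ = (65 + 70 + 75 + 80 + 85)/5 = 75
Σ(x − x̄)² = 100 + 25 + 0 + 25 + 100 = 250
h = 1/5 + (10)²/250 = 0.2 + 0.4 = 0.600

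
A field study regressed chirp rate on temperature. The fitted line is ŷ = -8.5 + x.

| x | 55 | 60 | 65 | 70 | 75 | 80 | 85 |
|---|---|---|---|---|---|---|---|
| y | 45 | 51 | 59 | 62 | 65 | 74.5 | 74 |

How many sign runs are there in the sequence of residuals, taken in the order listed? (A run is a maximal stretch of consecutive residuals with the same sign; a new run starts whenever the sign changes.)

5 runs

x=55: ŷ = -8.5 + 55 = 46.5; r = 45 − 46.5 = -1.5
x=60: ŷ = -8.5 + 60 = 51.5; r = 51 − 51.5 = -0.5
x=65: ŷ = -8.5 + 65 = 56.5; r = 59 − 56.5 = 2.5
x=70: ŷ = -8.5 + 70 = 61.5; r = 62 − 61.5 = 0.5
x=75: ŷ = -8.5 + 75 = 66.5; r = 65 − 66.5 = -1.5
x=80: ŷ = -8.5 + 80 = 71.5; r = 74.5 − 71.5 = 3
x=85: ŷ = -8.5 + 85 = 76.5; r = 74 − 76.5 = -2.5
Signs: − − + + − + −
Runs: −×2, +×2, −×1, +×1, −×1 → 5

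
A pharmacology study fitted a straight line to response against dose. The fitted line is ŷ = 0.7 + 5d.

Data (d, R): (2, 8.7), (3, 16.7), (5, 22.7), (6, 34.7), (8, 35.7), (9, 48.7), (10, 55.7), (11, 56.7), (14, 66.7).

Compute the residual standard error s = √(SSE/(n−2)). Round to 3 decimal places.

s = 3.891

d=2: ŷ = 0.7 + 5·2 = 10.7; e = 8.7 − 10.7 = -2
d=3: ŷ = 0.7 + 5·3 = 15.7; e = 16.7 − 15.7 = 1
d=5: ŷ = 0.7 + 5·5 = 25.7; e = 22.7 − 25.7 = -3
d=6: ŷ = 0.7 + 5·6 = 30.7; e = 34.7 − 30.7 = 4
d=8: ŷ = 0.7 + 5·8 = 40.7; e = 35.7 − 40.7 = -5
d=9: ŷ = 0.7 + 5·9 = 45.7; e = 48.7 − 45.7 = 3
d=10: ŷ = 0.7 + 5·10 = 50.7; e = 55.7 − 50.7 = 5
d=11: ŷ = 0.7 + 5·11 = 55.7; e = 56.7 − 55.7 = 1
d=14: ŷ = 0.7 + 5·14 = 70.7; e = 66.7 − 70.7 = -4
SSE = 4 + 1 + 9 + 16 + 25 + 9 + 25 + 1 + 16 = 106
s = √(106/7) = √15.1429 ≈ 3.891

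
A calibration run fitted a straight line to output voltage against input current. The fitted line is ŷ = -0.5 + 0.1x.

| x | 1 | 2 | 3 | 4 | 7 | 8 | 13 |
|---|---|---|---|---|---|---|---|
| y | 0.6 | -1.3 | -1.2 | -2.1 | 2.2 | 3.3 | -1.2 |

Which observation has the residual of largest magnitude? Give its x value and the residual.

x=1: ŷ = -0.5 + 0.1·1 = -0.4; e = 0.6 − (-0.4) = 1
x=2: ŷ = -0.5 + 0.1·2 = -0.3; e = -1.3 − (-0.3) = -1
x=3: ŷ = -0.5 + 0.1·3 = -0.2; e = -1.2 − (-0.2) = -1
x=4: ŷ = -0.5 + 0.1·4 = -0.1; e = -2.1 − (-0.1) = -2
x=7: ŷ = -0.5 + 0.1·7 = 0.2; e = 2.2 − 0.2 = 2
x=8: ŷ = -0.5 + 0.1·8 = 0.3; e = 3.3 − 0.3 = 3
x=13: ŷ = -0.5 + 0.1·13 = 0.8; e = -1.2 − 0.8 = -2
Largest |e| is 3 at x = 8, residual 3.

x = 8, e = 3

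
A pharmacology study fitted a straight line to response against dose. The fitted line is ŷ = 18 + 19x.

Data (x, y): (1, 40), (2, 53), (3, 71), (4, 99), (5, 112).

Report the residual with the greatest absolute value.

r = 5

x=1: ŷ = 18 + 19·1 = 37; r = 40 − 37 = 3
x=2: ŷ = 18 + 19·2 = 56; r = 53 − 56 = -3
x=3: ŷ = 18 + 19·3 = 75; r = 71 − 75 = -4
x=4: ŷ = 18 + 19·4 = 94; r = 99 − 94 = 5
x=5: ŷ = 18 + 19·5 = 113; r = 112 − 113 = -1
Largest |r| is 5 at x = 4, residual 5.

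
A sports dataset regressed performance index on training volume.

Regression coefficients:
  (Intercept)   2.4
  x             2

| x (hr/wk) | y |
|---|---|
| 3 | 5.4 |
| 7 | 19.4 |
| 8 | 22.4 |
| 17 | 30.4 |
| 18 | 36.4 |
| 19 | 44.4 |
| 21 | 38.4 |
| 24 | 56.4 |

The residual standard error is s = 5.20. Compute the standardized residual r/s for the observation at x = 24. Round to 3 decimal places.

ŷ = 2.4 + 2·24 = 50.4
r = 56.4 − 50.4 = 6
r/s = 6 / 5.20 = 1.154

1.154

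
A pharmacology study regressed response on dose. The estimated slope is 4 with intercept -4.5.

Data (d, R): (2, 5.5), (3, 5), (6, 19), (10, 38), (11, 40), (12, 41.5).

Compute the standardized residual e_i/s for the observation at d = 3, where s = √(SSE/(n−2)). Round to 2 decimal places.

-1.09

d=2: ŷ = -4.5 + 4·2 = 3.5; e = 5.5 − 3.5 = 2
d=3: ŷ = -4.5 + 4·3 = 7.5; e = 5 − 7.5 = -2.5
d=6: ŷ = -4.5 + 4·6 = 19.5; e = 19 − 19.5 = -0.5
d=10: ŷ = -4.5 + 4·10 = 35.5; e = 38 − 35.5 = 2.5
d=11: ŷ = -4.5 + 4·11 = 39.5; e = 40 − 39.5 = 0.5
d=12: ŷ = -4.5 + 4·12 = 43.5; e = 41.5 − 43.5 = -2
SSE = 4 + 6.25 + 0.25 + 6.25 + 0.25 + 4 = 21
s = √(21/4) = 2.29129
e/s = -2.5 / 2.29129 = -1.09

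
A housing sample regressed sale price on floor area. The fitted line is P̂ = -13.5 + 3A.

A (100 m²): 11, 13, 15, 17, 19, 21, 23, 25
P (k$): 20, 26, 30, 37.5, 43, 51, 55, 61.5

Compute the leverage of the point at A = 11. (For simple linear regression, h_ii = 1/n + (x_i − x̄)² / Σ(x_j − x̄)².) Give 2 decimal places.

h = 0.42

Ā = (11 + 13 + 15 + 17 + 19 + 21 + 23 + 25)/8 = 18
Σ(A − Ā)² = 49 + 25 + 9 + 1 + 1 + 9 + 25 + 49 = 168
h = 1/8 + (-7)²/168 = 0.125 + 0.291667 = 0.42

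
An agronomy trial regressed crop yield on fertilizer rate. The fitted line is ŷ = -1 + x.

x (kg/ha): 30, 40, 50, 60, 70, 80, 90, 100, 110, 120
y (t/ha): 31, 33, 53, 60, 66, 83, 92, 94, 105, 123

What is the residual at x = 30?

ŷ = -1 + 30 = 29
r = 31 − 29 = 2

r = 2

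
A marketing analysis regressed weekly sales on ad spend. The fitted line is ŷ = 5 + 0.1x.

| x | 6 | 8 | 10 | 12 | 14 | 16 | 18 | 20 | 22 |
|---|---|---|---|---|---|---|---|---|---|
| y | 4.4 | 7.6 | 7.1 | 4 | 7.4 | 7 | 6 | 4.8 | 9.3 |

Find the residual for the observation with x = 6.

ŷ = 5 + 0.1·6 = 5.6
e = 4.4 − 5.6 = -1.2

e = -1.2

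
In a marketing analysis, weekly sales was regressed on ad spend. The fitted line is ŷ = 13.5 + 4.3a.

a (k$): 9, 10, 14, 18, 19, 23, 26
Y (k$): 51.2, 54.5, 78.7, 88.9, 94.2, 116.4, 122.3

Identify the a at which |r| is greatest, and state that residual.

a=9: ŷ = 13.5 + 4.3·9 = 52.2; r = 51.2 − 52.2 = -1
a=10: ŷ = 13.5 + 4.3·10 = 56.5; r = 54.5 − 56.5 = -2
a=14: ŷ = 13.5 + 4.3·14 = 73.7; r = 78.7 − 73.7 = 5
a=18: ŷ = 13.5 + 4.3·18 = 90.9; r = 88.9 − 90.9 = -2
a=19: ŷ = 13.5 + 4.3·19 = 95.2; r = 94.2 − 95.2 = -1
a=23: ŷ = 13.5 + 4.3·23 = 112.4; r = 116.4 − 112.4 = 4
a=26: ŷ = 13.5 + 4.3·26 = 125.3; r = 122.3 − 125.3 = -3
Largest |r| is 5 at a = 14, residual 5.

a = 14, r = 5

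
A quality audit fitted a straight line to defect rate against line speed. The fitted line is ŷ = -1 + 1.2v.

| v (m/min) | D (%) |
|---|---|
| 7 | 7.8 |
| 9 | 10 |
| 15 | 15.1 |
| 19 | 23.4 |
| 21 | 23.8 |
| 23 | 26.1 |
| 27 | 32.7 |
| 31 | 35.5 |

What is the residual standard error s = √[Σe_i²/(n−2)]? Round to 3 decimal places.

s = 1.222

v=7: ŷ = -1 + 1.2·7 = 7.4; e = 7.8 − 7.4 = 0.4
v=9: ŷ = -1 + 1.2·9 = 9.8; e = 10 − 9.8 = 0.2
v=15: ŷ = -1 + 1.2·15 = 17; e = 15.1 − 17 = -1.9
v=19: ŷ = -1 + 1.2·19 = 21.8; e = 23.4 − 21.8 = 1.6
v=21: ŷ = -1 + 1.2·21 = 24.2; e = 23.8 − 24.2 = -0.4
v=23: ŷ = -1 + 1.2·23 = 26.6; e = 26.1 − 26.6 = -0.5
v=27: ŷ = -1 + 1.2·27 = 31.4; e = 32.7 − 31.4 = 1.3
v=31: ŷ = -1 + 1.2·31 = 36.2; e = 35.5 − 36.2 = -0.7
SSE = 0.16 + 0.04 + 3.61 + 2.56 + 0.16 + 0.25 + 1.69 + 0.49 = 8.96
s = √(8.96/6) = √1.49333 ≈ 1.222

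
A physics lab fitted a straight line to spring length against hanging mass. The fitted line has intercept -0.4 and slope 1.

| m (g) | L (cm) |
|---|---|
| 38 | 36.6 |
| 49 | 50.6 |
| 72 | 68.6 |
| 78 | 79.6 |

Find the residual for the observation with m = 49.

e = 2

ŷ = -0.4 + 49 = 48.6
e = 50.6 − 48.6 = 2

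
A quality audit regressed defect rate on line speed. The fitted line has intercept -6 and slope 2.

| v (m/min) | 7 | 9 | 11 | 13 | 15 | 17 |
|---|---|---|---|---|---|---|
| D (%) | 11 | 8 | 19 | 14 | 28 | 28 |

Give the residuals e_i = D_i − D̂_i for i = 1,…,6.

v=7: D̂ = -6 + 2·7 = 8; e = 11 − 8 = 3
v=9: D̂ = -6 + 2·9 = 12; e = 8 − 12 = -4
v=11: D̂ = -6 + 2·11 = 16; e = 19 − 16 = 3
v=13: D̂ = -6 + 2·13 = 20; e = 14 − 20 = -6
v=15: D̂ = -6 + 2·15 = 24; e = 28 − 24 = 4
v=17: D̂ = -6 + 2·17 = 28; e = 28 − 28 = 0

3, -4, 3, -6, 4, 0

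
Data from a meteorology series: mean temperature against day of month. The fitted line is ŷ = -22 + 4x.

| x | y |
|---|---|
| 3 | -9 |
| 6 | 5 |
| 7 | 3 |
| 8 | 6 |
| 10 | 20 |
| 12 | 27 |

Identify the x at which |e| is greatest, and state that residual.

x = 8, e = -4

x=3: ŷ = -22 + 4·3 = -10; e = -9 − (-10) = 1
x=6: ŷ = -22 + 4·6 = 2; e = 5 − 2 = 3
x=7: ŷ = -22 + 4·7 = 6; e = 3 − 6 = -3
x=8: ŷ = -22 + 4·8 = 10; e = 6 − 10 = -4
x=10: ŷ = -22 + 4·10 = 18; e = 20 − 18 = 2
x=12: ŷ = -22 + 4·12 = 26; e = 27 − 26 = 1
Largest |e| is 4 at x = 8, residual -4.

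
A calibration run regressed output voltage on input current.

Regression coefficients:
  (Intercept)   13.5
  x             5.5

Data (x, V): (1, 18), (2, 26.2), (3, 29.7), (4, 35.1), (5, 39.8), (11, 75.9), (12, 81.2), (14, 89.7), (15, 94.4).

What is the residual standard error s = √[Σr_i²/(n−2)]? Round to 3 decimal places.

x=1: ŷ = 13.5 + 5.5·1 = 19; r = 18 − 19 = -1
x=2: ŷ = 13.5 + 5.5·2 = 24.5; r = 26.2 − 24.5 = 1.7
x=3: ŷ = 13.5 + 5.5·3 = 30; r = 29.7 − 30 = -0.3
x=4: ŷ = 13.5 + 5.5·4 = 35.5; r = 35.1 − 35.5 = -0.4
x=5: ŷ = 13.5 + 5.5·5 = 41; r = 39.8 − 41 = -1.2
x=11: ŷ = 13.5 + 5.5·11 = 74; r = 75.9 − 74 = 1.9
x=12: ŷ = 13.5 + 5.5·12 = 79.5; r = 81.2 − 79.5 = 1.7
x=14: ŷ = 13.5 + 5.5·14 = 90.5; r = 89.7 − 90.5 = -0.8
x=15: ŷ = 13.5 + 5.5·15 = 96; r = 94.4 − 96 = -1.6
SSE = 1 + 2.89 + 0.09 + 0.16 + 1.44 + 3.61 + 2.89 + 0.64 + 2.56 = 15.28
s = √(15.28/7) = √2.18286 ≈ 1.477

s = 1.477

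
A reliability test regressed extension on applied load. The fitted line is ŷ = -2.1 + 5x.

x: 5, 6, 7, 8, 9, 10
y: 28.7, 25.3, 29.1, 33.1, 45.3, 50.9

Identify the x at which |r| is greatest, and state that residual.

x=5: ŷ = -2.1 + 5·5 = 22.9; r = 28.7 − 22.9 = 5.8
x=6: ŷ = -2.1 + 5·6 = 27.9; r = 25.3 − 27.9 = -2.6
x=7: ŷ = -2.1 + 5·7 = 32.9; r = 29.1 − 32.9 = -3.8
x=8: ŷ = -2.1 + 5·8 = 37.9; r = 33.1 − 37.9 = -4.8
x=9: ŷ = -2.1 + 5·9 = 42.9; r = 45.3 − 42.9 = 2.4
x=10: ŷ = -2.1 + 5·10 = 47.9; r = 50.9 − 47.9 = 3
Largest |r| is 5.8 at x = 5, residual 5.8.

x = 5, r = 5.8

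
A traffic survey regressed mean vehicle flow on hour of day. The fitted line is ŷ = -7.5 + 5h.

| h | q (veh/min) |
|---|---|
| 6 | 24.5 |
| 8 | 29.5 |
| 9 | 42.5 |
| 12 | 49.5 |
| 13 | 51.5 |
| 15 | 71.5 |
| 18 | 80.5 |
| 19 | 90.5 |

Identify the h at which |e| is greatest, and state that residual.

h=6: ŷ = -7.5 + 5·6 = 22.5; e = 24.5 − 22.5 = 2
h=8: ŷ = -7.5 + 5·8 = 32.5; e = 29.5 − 32.5 = -3
h=9: ŷ = -7.5 + 5·9 = 37.5; e = 42.5 − 37.5 = 5
h=12: ŷ = -7.5 + 5·12 = 52.5; e = 49.5 − 52.5 = -3
h=13: ŷ = -7.5 + 5·13 = 57.5; e = 51.5 − 57.5 = -6
h=15: ŷ = -7.5 + 5·15 = 67.5; e = 71.5 − 67.5 = 4
h=18: ŷ = -7.5 + 5·18 = 82.5; e = 80.5 − 82.5 = -2
h=19: ŷ = -7.5 + 5·19 = 87.5; e = 90.5 − 87.5 = 3
Largest |e| is 6 at h = 13, residual -6.

h = 13, e = -6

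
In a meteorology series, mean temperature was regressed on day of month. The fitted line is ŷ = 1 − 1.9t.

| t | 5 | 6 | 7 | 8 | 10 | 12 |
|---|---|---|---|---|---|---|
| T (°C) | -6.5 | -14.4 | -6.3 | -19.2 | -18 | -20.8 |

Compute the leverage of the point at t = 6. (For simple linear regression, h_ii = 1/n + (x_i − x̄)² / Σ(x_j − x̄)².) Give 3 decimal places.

h = 0.284

t̄ = (5 + 6 + 7 + 8 + 10 + 12)/6 = 8
Σ(t − t̄)² = 9 + 4 + 1 + 0 + 4 + 16 = 34
h = 1/6 + (-2)²/34 = 0.166667 + 0.117647 = 0.284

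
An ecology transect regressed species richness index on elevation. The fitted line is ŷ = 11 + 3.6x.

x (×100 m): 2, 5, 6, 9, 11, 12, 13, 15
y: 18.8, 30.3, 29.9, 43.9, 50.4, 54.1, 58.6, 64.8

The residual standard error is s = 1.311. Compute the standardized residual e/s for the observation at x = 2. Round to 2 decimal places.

0.46

ŷ = 11 + 3.6·2 = 18.2
e = 18.8 − 18.2 = 0.6
e/s = 0.6 / 1.311 = 0.46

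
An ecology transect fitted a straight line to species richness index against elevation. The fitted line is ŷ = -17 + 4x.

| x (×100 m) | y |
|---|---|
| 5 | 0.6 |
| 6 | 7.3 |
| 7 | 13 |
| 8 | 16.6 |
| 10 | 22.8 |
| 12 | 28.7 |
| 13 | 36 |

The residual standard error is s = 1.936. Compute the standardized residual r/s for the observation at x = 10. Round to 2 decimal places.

-0.10

ŷ = -17 + 4·10 = 23
r = 22.8 − 23 = -0.2
r/s = -0.2 / 1.936 = -0.10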